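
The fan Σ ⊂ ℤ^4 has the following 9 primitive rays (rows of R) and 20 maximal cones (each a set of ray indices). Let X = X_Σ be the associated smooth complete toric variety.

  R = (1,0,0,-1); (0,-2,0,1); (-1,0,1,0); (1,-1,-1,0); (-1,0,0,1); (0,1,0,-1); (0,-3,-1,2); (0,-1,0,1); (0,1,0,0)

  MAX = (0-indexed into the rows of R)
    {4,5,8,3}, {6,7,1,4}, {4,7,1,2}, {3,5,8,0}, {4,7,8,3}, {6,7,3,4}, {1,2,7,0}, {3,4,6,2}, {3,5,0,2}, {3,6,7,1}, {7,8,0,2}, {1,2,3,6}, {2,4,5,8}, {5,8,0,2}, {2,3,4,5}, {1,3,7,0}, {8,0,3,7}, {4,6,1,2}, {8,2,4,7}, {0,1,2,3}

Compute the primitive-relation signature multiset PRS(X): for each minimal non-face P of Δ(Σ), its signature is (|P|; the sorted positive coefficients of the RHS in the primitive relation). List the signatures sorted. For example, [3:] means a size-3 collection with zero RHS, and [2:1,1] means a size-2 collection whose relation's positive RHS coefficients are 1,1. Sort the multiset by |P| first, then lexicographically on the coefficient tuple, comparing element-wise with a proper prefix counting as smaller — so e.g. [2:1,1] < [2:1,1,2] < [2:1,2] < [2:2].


Δ(Σ) — 9 vertices, 11 min non-faces:

  {0,4}:  v_{0} + v_{4} = 0  ⟹  sig = [2:]
  {5,7}:  v_{5} + v_{7} = 0  ⟹  sig = [2:]
  {1,8}:  v_{1} + v_{8} = v_{7}  ⟹  sig = [2:1]
  {0,6}:  v_{0} + v_{6} = v_{1} + v_{3}  ⟹  sig = [2:1,1]
  {1,5}:  v_{1} + v_{5} = v_{2} + v_{3}  ⟹  sig = [2:1,1]
  {6,8}:  v_{6} + v_{8} = v_{3} + v_{4} + v_{7}  ⟹  sig = [2:1,1,1]
  {5,6}:  v_{5} + v_{6} = v_{2} + 2·v_{3} + v_{4}  ⟹  sig = [2:1,1,2]
  {2,3,8}:  v_{2} + v_{3} + v_{8} = 0  ⟹  sig = [3:]
  {1,3,4}:  v_{1} + v_{3} + v_{4} = v_{6}  ⟹  sig = [3:1]
  {2,3,7}:  v_{2} + v_{3} + v_{7} = v_{1}  ⟹  sig = [3:1]
  {2,6,7}:  v_{2} + v_{6} + v_{7} = 2·v_{1} + v_{4}  ⟹  sig = [3:1,2]

so the primitive-relation signature multiset is
    |P|=2: 7 collections, coeffs (), (), (1), (1,1), (1,1), (1,1,1), (1,1,2)
    |P|=3: 4 collections, coeffs (), (1), (1), (1,2)


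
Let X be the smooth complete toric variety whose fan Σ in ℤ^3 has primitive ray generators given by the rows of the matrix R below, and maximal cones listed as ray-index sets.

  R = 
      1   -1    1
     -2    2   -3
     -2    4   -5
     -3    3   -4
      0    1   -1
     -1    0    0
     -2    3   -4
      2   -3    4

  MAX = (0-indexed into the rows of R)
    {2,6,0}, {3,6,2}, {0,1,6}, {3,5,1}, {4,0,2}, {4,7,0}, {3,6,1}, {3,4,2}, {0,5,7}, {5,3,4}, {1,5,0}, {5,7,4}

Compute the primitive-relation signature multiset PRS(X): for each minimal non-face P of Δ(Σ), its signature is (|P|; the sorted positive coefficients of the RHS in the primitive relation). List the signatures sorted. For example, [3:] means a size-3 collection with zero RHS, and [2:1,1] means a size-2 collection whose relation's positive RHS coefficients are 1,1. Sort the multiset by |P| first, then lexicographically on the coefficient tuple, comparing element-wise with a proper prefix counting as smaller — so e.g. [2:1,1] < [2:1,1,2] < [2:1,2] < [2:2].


11 minimal non-faces of Δ(Σ) (on 8 rays):

  • {6,7}:  v_{6} + v_{7} = 0  so sig = [2:]
  • {0,3}:  v_{0} + v_{3} = v_{1}  so sig = [2:1]
  • {1,4}:  v_{1} + v_{4} = v_{6}  so sig = [2:1]
  • {2,7}:  v_{2} + v_{7} = v_{4}  so sig = [2:1]
  • {3,7}:  v_{3} + v_{7} = v_{5}  so sig = [2:1]
  • {4,6}:  v_{4} + v_{6} = v_{2}  so sig = [2:1]
  • {5,6}:  v_{5} + v_{6} = v_{3}  so sig = [2:1]
  • {1,7}:  v_{1} + v_{7} = v_{0} + v_{5}  so sig = [2:1,1]
  • {2,5}:  v_{2} + v_{5} = v_{3} + v_{4}  so sig = [2:1,1]
  • {1,2}:  v_{1} + v_{2} = 2·v_{6}  so sig = [2:2]
  • {0,4,5}:  v_{0} + v_{4} + v_{5} = 0  so sig = [3:]

Sorted signature multiset PRS(X):
{ [2:],  [2:1] ×6,  [2:1,1] ×2,  [2:2],  [3:] }


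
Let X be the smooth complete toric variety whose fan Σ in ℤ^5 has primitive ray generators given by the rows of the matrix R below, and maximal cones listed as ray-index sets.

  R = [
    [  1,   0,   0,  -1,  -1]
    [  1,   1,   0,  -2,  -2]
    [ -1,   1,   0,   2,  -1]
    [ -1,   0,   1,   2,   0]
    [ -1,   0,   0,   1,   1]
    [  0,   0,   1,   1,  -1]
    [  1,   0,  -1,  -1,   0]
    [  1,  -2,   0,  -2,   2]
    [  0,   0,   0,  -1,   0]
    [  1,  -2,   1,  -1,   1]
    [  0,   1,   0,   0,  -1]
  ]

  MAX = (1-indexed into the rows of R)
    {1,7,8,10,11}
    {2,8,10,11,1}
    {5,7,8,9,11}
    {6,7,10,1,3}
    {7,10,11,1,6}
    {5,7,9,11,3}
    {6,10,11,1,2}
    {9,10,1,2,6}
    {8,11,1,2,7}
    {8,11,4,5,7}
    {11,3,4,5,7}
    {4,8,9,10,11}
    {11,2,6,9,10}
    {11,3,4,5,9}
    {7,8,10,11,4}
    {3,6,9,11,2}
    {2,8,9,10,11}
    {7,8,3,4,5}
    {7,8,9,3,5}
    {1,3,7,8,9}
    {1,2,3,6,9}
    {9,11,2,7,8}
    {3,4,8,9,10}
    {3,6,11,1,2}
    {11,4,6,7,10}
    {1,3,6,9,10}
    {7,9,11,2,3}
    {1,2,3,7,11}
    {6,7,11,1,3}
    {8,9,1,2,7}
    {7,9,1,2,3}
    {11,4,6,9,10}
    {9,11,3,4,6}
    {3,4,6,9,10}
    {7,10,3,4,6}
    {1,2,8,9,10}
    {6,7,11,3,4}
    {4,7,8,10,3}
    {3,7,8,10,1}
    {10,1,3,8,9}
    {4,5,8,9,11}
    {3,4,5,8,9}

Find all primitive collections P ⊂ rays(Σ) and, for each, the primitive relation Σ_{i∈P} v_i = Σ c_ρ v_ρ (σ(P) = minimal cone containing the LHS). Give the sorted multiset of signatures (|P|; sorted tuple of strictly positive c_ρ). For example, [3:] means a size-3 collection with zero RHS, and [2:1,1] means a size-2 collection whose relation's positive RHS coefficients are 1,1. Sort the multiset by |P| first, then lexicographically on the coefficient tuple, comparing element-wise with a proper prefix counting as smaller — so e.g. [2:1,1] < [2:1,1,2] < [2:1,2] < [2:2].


17 collections generate NE(X_Σ); each relation:

  P={1,5}:  v_{1} + v_{5} = 0  so sig = [2:]
  P={1,4}:  v_{1} + v_{4} = v_{6}  so sig = [2:1]
  P={5,6}:  v_{5} + v_{6} = v_{4}  so sig = [2:1]
  P={6,8}:  v_{6} + v_{8} = v_{10}  so sig = [2:1]
  P={2,5}:  v_{2} + v_{5} = v_{9} + v_{11}  so sig = [2:1,1]
  P={5,10}:  v_{5} + v_{10} = v_{4} + v_{8}  so sig = [2:1,1]
  P={2,4}:  v_{2} + v_{4} = v_{6} + v_{9} + v_{11}  so sig = [2:1,1,1]
  P={3,8,11}:  v_{3} + v_{8} + v_{11} = 0  so sig = [3:]
  P={4,7,9}:  v_{4} + v_{7} + v_{9} = 0  so sig = [3:]
  P={1,9,11}:  v_{1} + v_{9} + v_{11} = v_{2}  so sig = [3:1]
  P={3,10,11}:  v_{3} + v_{10} + v_{11} = v_{6}  so sig = [3:1]
  P={6,7,9}:  v_{6} + v_{7} + v_{9} = v_{1}  so sig = [3:1]
  P={2,3,8}:  v_{2} + v_{3} + v_{8} = v_{1} + v_{9}  so sig = [3:1,1]
  P={7,9,10}:  v_{7} + v_{9} + v_{10} = v_{1} + v_{8}  so sig = [3:1,1]
  P={2,3,10}:  v_{2} + v_{3} + v_{10} = v_{1} + v_{6} + v_{9}  so sig = [3:1,1,1]
  P={2,7,10}:  v_{2} + v_{7} + v_{10} = 2·v_{1} + v_{8} + v_{11}  so sig = [3:1,1,2]
  P={2,6,7}:  v_{2} + v_{6} + v_{7} = 2·v_{1} + v_{11}  so sig = [3:1,2]

so the primitive-relation signature multiset is
    [2:]
    [2:1]
    [2:1]
    [2:1]
    [2:1,1]
    [2:1,1]
    [2:1,1,1]
    [3:]
    [3:]
    [3:1]
    [3:1]
    [3:1]
    [3:1,1]
    [3:1,1]
    [3:1,1,1]
    [3:1,1,2]
    [3:1,2]


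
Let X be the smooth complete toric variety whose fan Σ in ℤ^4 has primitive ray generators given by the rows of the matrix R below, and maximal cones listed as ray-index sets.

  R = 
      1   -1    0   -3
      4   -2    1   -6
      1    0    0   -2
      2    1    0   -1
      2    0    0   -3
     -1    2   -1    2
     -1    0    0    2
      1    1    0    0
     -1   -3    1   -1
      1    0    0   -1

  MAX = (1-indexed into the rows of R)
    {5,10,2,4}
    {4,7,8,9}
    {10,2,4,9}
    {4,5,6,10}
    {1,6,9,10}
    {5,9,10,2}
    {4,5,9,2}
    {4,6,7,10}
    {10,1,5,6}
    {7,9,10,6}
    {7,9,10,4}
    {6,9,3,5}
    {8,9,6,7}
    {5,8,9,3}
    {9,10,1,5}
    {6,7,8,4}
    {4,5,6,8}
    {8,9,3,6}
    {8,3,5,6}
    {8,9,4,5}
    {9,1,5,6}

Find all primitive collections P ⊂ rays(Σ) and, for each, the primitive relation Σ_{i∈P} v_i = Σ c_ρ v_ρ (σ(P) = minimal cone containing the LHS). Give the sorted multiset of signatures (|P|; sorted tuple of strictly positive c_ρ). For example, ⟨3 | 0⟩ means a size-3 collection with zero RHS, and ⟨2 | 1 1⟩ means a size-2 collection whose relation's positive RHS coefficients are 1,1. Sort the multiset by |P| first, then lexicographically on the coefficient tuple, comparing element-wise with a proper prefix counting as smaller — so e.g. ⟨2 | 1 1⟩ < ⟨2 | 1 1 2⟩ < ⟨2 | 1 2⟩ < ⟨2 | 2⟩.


Primitive collections (18):

  P = {3,7}:  v_{3} + v_{7} = 0  ⟹  sig = ⟨2 | 0⟩
  P = {1,8}:  v_{1} + v_{8} = v_{5}  ⟹  sig = ⟨2 | 1⟩
  P = {3,10}:  v_{3} + v_{10} = v_{5}  ⟹  sig = ⟨2 | 1⟩
  P = {5,7}:  v_{5} + v_{7} = v_{10}  ⟹  sig = ⟨2 | 1⟩
  P = {8,10}:  v_{8} + v_{10} = v_{4}  ⟹  sig = ⟨2 | 1⟩
  P = {1,4}:  v_{1} + v_{4} = v_{5} + v_{10}  ⟹  sig = ⟨2 | 1 1⟩
  P = {2,6}:  v_{2} + v_{6} = v_{5} + v_{10}  ⟹  sig = ⟨2 | 1 1⟩
  P = {3,4}:  v_{3} + v_{4} = v_{5} + v_{8}  ⟹  sig = ⟨2 | 1 1⟩
  P = {1,3}:  v_{1} + v_{3} = 2·v_{5} + v_{6} + v_{9}  ⟹  sig = ⟨2 | 1 1 2⟩
  P = {1,7}:  v_{1} + v_{7} = v_{6} + v_{9} + 2·v_{10}  ⟹  sig = ⟨2 | 1 1 2⟩
  P = {2,3}:  v_{2} + v_{3} = v_{4} + 2·v_{5} + v_{9}  ⟹  sig = ⟨2 | 1 1 2⟩
  P = {2,7}:  v_{2} + v_{7} = v_{4} + v_{9} + 2·v_{10}  ⟹  sig = ⟨2 | 1 1 2⟩
  P = {2,8}:  v_{2} + v_{8} = 2·v_{4} + v_{5} + v_{9}  ⟹  sig = ⟨2 | 1 1 2⟩
  P = {1,2}:  v_{1} + v_{2} = 2·v_{5} + v_{9} + 2·v_{10}  ⟹  sig = ⟨2 | 1 2 2⟩
  P = {4,6,9}:  v_{4} + v_{6} + v_{9} = 0  ⟹  sig = ⟨3 | 0⟩
  P = {4,5,9,10}:  v_{4} + v_{5} + v_{9} + v_{10} = v_{2}  ⟹  sig = ⟨4 | 1⟩
  P = {5,6,8,9}:  v_{5} + v_{6} + v_{8} + v_{9} = v_{3}  ⟹  sig = ⟨4 | 1⟩
  P = {5,6,9,10}:  v_{5} + v_{6} + v_{9} + v_{10} = v_{1}  ⟹  sig = ⟨4 | 1⟩

Signatures (|P|; sorted positive RHS coefficients), sorted:
{ ⟨2 | 0⟩,  ⟨2 | 1⟩ ×4,  ⟨2 | 1 1⟩ ×3,  ⟨2 | 1 1 2⟩ ×5,  ⟨2 | 1 2 2⟩,  ⟨3 | 0⟩,  ⟨4 | 1⟩ ×3 }


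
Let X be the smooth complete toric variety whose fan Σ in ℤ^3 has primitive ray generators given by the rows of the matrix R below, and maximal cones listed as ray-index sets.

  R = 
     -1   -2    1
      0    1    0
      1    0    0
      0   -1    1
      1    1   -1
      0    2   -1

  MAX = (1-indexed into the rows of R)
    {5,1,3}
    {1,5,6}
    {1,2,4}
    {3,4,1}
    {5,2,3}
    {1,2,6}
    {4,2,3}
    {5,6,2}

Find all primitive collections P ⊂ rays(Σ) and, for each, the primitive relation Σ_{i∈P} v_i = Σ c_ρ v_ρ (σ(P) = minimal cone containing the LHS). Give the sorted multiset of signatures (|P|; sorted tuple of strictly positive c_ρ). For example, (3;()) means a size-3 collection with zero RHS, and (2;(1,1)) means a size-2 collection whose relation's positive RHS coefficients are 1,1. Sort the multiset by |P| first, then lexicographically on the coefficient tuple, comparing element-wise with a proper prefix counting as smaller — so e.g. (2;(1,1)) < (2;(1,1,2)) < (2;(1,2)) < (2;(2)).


The 5 primitive collections of Σ (r=6, n=3):

  P = {4,5}:  v_{4} + v_{5} = v_{3}  →  sig = (2;(1))
  P = {4,6}:  v_{4} + v_{6} = v_{2}  →  sig = (2;(1))
  P = {3,6}:  v_{3} + v_{6} = v_{2} + v_{5}  →  sig = (2;(1,1))
  P = {1,2,5}:  v_{1} + v_{2} + v_{5} = 0  →  sig = (3;())
  P = {1,2,3}:  v_{1} + v_{2} + v_{3} = v_{4}  →  sig = (3;(1))

Signatures (|P|; sorted positive RHS coefficients), sorted:
    |P|=2: 3 collections, coeffs (1), (1), (1,1)
    |P|=3: 2 collections, coeffs (), (1)


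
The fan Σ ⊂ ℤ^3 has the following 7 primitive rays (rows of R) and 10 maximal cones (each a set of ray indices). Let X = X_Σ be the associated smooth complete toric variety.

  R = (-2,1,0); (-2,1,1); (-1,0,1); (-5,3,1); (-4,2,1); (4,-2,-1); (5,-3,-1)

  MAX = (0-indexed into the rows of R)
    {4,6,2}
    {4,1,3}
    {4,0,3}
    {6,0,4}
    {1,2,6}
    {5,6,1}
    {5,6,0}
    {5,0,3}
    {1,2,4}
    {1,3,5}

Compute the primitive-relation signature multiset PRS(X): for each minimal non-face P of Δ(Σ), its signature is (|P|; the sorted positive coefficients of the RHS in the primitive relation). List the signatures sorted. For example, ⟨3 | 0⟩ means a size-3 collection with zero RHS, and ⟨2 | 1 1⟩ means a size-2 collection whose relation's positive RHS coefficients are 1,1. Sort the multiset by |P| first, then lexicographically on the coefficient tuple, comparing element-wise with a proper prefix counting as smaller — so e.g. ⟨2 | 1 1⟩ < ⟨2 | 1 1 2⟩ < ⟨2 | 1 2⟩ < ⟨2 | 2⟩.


7 collections generate NE(X_Σ); each relation:

  P = {3,6}:  v_{3} + v_{6} = 0 — sig = ⟨2 | 0⟩
  P = {4,5}:  v_{4} + v_{5} = 0 — sig = ⟨2 | 0⟩
  P = {0,1}:  v_{0} + v_{1} = v_{4} — sig = ⟨2 | 1⟩
  P = {2,3}:  v_{2} + v_{3} = v_{1} + v_{4} — sig = ⟨2 | 1 1⟩
  P = {2,5}:  v_{2} + v_{5} = v_{1} + v_{6} — sig = ⟨2 | 1 1⟩
  P = {0,2}:  v_{0} + v_{2} = 2·v_{4} + v_{6} — sig = ⟨2 | 1 2⟩
  P = {1,4,6}:  v_{1} + v_{4} + v_{6} = v_{2} — sig = ⟨3 | 1⟩

Sorted signature multiset PRS(X):
    |P|=2: 6 collections, coeffs (), (), (1), (1,1), (1,1), (1,2)
    |P|=3: 1 collection, coeffs (1)


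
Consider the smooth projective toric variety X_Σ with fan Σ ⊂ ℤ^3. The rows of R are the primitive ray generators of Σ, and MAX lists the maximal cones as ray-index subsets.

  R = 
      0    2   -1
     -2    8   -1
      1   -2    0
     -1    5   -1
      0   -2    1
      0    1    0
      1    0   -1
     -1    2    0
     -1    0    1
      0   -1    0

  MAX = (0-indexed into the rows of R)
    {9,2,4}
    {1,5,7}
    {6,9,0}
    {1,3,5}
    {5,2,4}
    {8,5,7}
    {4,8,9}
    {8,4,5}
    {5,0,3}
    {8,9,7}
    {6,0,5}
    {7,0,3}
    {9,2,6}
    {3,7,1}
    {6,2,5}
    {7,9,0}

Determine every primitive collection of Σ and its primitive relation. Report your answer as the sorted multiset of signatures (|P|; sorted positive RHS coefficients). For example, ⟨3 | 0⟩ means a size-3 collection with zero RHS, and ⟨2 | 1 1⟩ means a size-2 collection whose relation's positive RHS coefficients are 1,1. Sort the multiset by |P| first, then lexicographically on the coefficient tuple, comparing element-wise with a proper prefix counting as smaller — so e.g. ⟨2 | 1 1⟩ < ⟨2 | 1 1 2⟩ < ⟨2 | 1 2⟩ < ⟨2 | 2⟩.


23 minimal non-faces of Δ(Σ) (on 10 rays):

  • {0,4}:  v_{0} + v_{4} = 0  ⟹  sig = ⟨2 | 0⟩
  • {2,7}:  v_{2} + v_{7} = 0  ⟹  sig = ⟨2 | 0⟩
  • {5,9}:  v_{5} + v_{9} = 0  ⟹  sig = ⟨2 | 0⟩
  • {6,8}:  v_{6} + v_{8} = 0  ⟹  sig = ⟨2 | 0⟩
  • {0,2}:  v_{0} + v_{2} = v_{6}  ⟹  sig = ⟨2 | 1⟩
  • {0,8}:  v_{0} + v_{8} = v_{7}  ⟹  sig = ⟨2 | 1⟩
  • {2,8}:  v_{2} + v_{8} = v_{4}  ⟹  sig = ⟨2 | 1⟩
  • {4,6}:  v_{4} + v_{6} = v_{2}  ⟹  sig = ⟨2 | 1⟩
  • {4,7}:  v_{4} + v_{7} = v_{8}  ⟹  sig = ⟨2 | 1⟩
  • {6,7}:  v_{6} + v_{7} = v_{0}  ⟹  sig = ⟨2 | 1⟩
  • {1,2}:  v_{1} + v_{2} = v_{3} + v_{5}  ⟹  sig = ⟨2 | 1 1⟩
  • {1,9}:  v_{1} + v_{9} = v_{3} + v_{7}  ⟹  sig = ⟨2 | 1 1⟩
  • {2,3}:  v_{2} + v_{3} = v_{0} + v_{5}  ⟹  sig = ⟨2 | 1 1⟩
  • {3,4}:  v_{3} + v_{4} = v_{5} + v_{7}  ⟹  sig = ⟨2 | 1 1⟩
  • {3,9}:  v_{3} + v_{9} = v_{0} + v_{7}  ⟹  sig = ⟨2 | 1 1⟩
  • {1,6}:  v_{1} + v_{6} = v_{0} + v_{3} + v_{5}  ⟹  sig = ⟨2 | 1 1 1⟩
  • {3,6}:  v_{3} + v_{6} = 2·v_{0} + v_{5}  ⟹  sig = ⟨2 | 1 2⟩
  • {3,8}:  v_{3} + v_{8} = v_{5} + 2·v_{7}  ⟹  sig = ⟨2 | 1 2⟩
  • {0,1}:  v_{0} + v_{1} = 2·v_{3}  ⟹  sig = ⟨2 | 2⟩
  • {1,4}:  v_{1} + v_{4} = 2·v_{5} + 2·v_{7}  ⟹  sig = ⟨2 | 2 2⟩
  • {1,8}:  v_{1} + v_{8} = 2·v_{5} + 3·v_{7}  ⟹  sig = ⟨2 | 2 3⟩
  • {0,5,7}:  v_{0} + v_{5} + v_{7} = v_{3}  ⟹  sig = ⟨3 | 1⟩
  • {3,5,7}:  v_{3} + v_{5} + v_{7} = v_{1}  ⟹  sig = ⟨3 | 1⟩

Signatures (|P|; sorted positive RHS coefficients), sorted:
    ⟨2 | 0⟩
    ⟨2 | 0⟩
    ⟨2 | 0⟩
    ⟨2 | 0⟩
    ⟨2 | 1⟩
    ⟨2 | 1⟩
    ⟨2 | 1⟩
    ⟨2 | 1⟩
    ⟨2 | 1⟩
    ⟨2 | 1⟩
    ⟨2 | 1 1⟩
    ⟨2 | 1 1⟩
    ⟨2 | 1 1⟩
    ⟨2 | 1 1⟩
    ⟨2 | 1 1⟩
    ⟨2 | 1 1 1⟩
    ⟨2 | 1 2⟩
    ⟨2 | 1 2⟩
    ⟨2 | 2⟩
    ⟨2 | 2 2⟩
    ⟨2 | 2 3⟩
    ⟨3 | 1⟩
    ⟨3 | 1⟩


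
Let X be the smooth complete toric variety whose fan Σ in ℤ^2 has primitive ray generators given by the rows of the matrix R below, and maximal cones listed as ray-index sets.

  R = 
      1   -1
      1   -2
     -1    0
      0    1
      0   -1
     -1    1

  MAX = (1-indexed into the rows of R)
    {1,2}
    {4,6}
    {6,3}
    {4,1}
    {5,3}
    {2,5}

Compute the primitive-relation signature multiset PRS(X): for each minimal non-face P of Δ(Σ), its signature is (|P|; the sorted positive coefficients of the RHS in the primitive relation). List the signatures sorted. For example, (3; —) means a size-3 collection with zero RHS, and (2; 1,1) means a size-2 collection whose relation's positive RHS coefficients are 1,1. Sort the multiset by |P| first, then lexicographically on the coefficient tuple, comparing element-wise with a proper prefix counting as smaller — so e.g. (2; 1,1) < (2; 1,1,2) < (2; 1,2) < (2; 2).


Δ(Σ) — 6 vertices, 9 min non-faces:

  {1,6}:  v_{1} + v_{6} = 0  ⇒ sig = (2; —)
  {4,5}:  v_{4} + v_{5} = 0  ⇒ sig = (2; —)
  {1,3}:  v_{1} + v_{3} = v_{5}  ⇒ sig = (2; 1)
  {1,5}:  v_{1} + v_{5} = v_{2}  ⇒ sig = (2; 1)
  {2,4}:  v_{2} + v_{4} = v_{1}  ⇒ sig = (2; 1)
  {2,6}:  v_{2} + v_{6} = v_{5}  ⇒ sig = (2; 1)
  {3,4}:  v_{3} + v_{4} = v_{6}  ⇒ sig = (2; 1)
  {5,6}:  v_{5} + v_{6} = v_{3}  ⇒ sig = (2; 1)
  {2,3}:  v_{2} + v_{3} = 2·v_{5}  ⇒ sig = (2; 2)

Signatures (|P|; sorted positive RHS coefficients), sorted:
{ (2; —) ×2,  (2; 1) ×6,  (2; 2) }


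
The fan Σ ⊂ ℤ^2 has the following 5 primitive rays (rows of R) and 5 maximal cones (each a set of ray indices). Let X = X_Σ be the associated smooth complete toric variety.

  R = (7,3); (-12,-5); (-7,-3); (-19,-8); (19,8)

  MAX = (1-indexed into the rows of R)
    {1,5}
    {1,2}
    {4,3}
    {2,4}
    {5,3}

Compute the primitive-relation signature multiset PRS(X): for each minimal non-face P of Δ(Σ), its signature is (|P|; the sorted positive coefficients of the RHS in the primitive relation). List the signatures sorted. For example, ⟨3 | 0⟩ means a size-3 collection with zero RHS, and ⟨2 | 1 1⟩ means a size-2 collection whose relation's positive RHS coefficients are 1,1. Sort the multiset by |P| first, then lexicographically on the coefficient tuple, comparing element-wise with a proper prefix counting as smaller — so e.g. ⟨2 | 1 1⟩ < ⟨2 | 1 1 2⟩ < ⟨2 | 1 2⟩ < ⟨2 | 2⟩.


The 5 primitive collections of Σ (r=5, n=2):

  • {1,3}:  v_{1} + v_{3} = 0 — sig = ⟨2 | 0⟩
  • {4,5}:  v_{4} + v_{5} = 0 — sig = ⟨2 | 0⟩
  • {1,4}:  v_{1} + v_{4} = v_{2} — sig = ⟨2 | 1⟩
  • {2,3}:  v_{2} + v_{3} = v_{4} — sig = ⟨2 | 1⟩
  • {2,5}:  v_{2} + v_{5} = v_{1} — sig = ⟨2 | 1⟩

Signatures (|P|; sorted positive RHS coefficients), sorted:
    |P|=2: 5 collections, coeffs (), (), (1), (1), (1)


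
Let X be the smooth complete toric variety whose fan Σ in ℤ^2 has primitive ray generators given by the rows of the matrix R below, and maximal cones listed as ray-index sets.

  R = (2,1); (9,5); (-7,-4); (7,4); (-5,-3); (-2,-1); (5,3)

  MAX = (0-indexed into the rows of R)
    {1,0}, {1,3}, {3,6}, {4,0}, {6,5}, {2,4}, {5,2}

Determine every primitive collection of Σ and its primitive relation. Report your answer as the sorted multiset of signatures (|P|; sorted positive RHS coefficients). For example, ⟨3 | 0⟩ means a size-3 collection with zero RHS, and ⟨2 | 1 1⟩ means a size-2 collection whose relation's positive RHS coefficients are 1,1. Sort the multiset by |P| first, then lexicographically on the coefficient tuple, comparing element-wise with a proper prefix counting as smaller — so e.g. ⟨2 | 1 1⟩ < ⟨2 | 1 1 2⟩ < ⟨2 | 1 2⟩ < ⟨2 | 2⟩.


Σ has 14 primitive collections:

  P={0,5}:  v_{0} + v_{5} = 0  ⟹  sig = ⟨2 | 0⟩
  P={2,3}:  v_{2} + v_{3} = 0  ⟹  sig = ⟨2 | 0⟩
  P={4,6}:  v_{4} + v_{6} = 0  ⟹  sig = ⟨2 | 0⟩
  P={0,2}:  v_{0} + v_{2} = v_{4}  ⟹  sig = ⟨2 | 1⟩
  P={0,3}:  v_{0} + v_{3} = v_{1}  ⟹  sig = ⟨2 | 1⟩
  P={0,6}:  v_{0} + v_{6} = v_{3}  ⟹  sig = ⟨2 | 1⟩
  P={1,2}:  v_{1} + v_{2} = v_{0}  ⟹  sig = ⟨2 | 1⟩
  P={1,5}:  v_{1} + v_{5} = v_{3}  ⟹  sig = ⟨2 | 1⟩
  P={2,6}:  v_{2} + v_{6} = v_{5}  ⟹  sig = ⟨2 | 1⟩
  P={3,4}:  v_{3} + v_{4} = v_{0}  ⟹  sig = ⟨2 | 1⟩
  P={3,5}:  v_{3} + v_{5} = v_{6}  ⟹  sig = ⟨2 | 1⟩
  P={4,5}:  v_{4} + v_{5} = v_{2}  ⟹  sig = ⟨2 | 1⟩
  P={1,4}:  v_{1} + v_{4} = 2·v_{0}  ⟹  sig = ⟨2 | 2⟩
  P={1,6}:  v_{1} + v_{6} = 2·v_{3}  ⟹  sig = ⟨2 | 2⟩

so the primitive-relation signature multiset is
    ⟨2 | 0⟩
    ⟨2 | 0⟩
    ⟨2 | 0⟩
    ⟨2 | 1⟩
    ⟨2 | 1⟩
    ⟨2 | 1⟩
    ⟨2 | 1⟩
    ⟨2 | 1⟩
    ⟨2 | 1⟩
    ⟨2 | 1⟩
    ⟨2 | 1⟩
    ⟨2 | 1⟩
    ⟨2 | 2⟩
    ⟨2 | 2⟩


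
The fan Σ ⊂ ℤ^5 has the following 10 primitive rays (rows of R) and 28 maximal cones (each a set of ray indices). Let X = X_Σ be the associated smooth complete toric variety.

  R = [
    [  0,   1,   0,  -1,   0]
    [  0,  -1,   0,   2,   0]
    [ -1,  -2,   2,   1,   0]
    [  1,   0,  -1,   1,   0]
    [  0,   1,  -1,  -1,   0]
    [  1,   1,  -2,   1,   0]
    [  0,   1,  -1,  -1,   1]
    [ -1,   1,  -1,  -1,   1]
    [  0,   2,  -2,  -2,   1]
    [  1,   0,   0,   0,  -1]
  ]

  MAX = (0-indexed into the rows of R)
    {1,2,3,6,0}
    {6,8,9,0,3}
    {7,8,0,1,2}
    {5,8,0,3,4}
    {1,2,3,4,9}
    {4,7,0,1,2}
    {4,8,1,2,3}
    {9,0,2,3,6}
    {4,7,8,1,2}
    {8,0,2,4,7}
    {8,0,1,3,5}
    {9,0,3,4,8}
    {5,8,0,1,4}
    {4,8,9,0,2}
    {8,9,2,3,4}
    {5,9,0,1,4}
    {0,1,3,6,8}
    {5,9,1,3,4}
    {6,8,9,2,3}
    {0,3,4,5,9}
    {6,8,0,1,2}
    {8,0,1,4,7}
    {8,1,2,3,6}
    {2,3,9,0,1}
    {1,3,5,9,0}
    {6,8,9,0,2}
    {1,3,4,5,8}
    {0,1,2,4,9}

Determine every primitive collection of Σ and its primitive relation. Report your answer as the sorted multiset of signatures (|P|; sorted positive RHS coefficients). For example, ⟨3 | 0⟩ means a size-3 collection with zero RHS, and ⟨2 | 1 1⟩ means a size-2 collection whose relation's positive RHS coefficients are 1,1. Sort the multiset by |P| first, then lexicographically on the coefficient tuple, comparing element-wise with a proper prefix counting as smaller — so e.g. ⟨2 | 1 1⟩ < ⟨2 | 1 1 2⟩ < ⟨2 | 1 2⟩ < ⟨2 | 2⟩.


Δ(Σ) — 10 vertices, 14 min non-faces:

  P = {2,5}:  v_{2} + v_{5} = v_{1}  ⟹  sig = ⟨2 | 1⟩
  P = {4,6}:  v_{4} + v_{6} = v_{8}  ⟹  sig = ⟨2 | 1⟩
  P = {7,9}:  v_{7} + v_{9} = v_{4}  ⟹  sig = ⟨2 | 1⟩
  P = {3,7}:  v_{3} + v_{7} = v_{1} + v_{8}  ⟹  sig = ⟨2 | 1 1⟩
  P = {5,6}:  v_{5} + v_{6} = v_{0} + v_{1} + v_{3} + v_{8}  ⟹  sig = ⟨2 | 1 1 1 1⟩
  P = {5,7}:  v_{5} + v_{7} = v_{0} + 2·v_{1} + v_{4} + v_{8}  ⟹  sig = ⟨2 | 1 1 1 2⟩
  P = {6,7}:  v_{6} + v_{7} = v_{0} + v_{1} + v_{2} + 2·v_{8}  ⟹  sig = ⟨2 | 1 1 1 2⟩
  P = {1,6,9}:  v_{1} + v_{6} + v_{9} = v_{3}  ⟹  sig = ⟨3 | 1⟩
  P = {1,8,9}:  v_{1} + v_{8} + v_{9} = v_{3} + v_{4}  ⟹  sig = ⟨3 | 1 1⟩
  P = {5,8,9}:  v_{5} + v_{8} + v_{9} = v_{0} + 2·v_{3} + 2·v_{4}  ⟹  sig = ⟨3 | 1 2 2⟩
  P = {0,2,3,4}:  v_{0} + v_{2} + v_{3} + v_{4} = 0  ⟹  sig = ⟨4 | 0⟩
  P = {0,1,3,4}:  v_{0} + v_{1} + v_{3} + v_{4} = v_{5}  ⟹  sig = ⟨4 | 1⟩
  P = {0,2,3,8}:  v_{0} + v_{2} + v_{3} + v_{8} = v_{6}  ⟹  sig = ⟨4 | 1⟩
  P = {0,1,2,4,8}:  v_{0} + v_{1} + v_{2} + v_{4} + v_{8} = v_{7}  ⟹  sig = ⟨5 | 1⟩

Signatures (|P|; sorted positive RHS coefficients), sorted:
    |P|=2: 7 collections, coeffs (1), (1), (1), (1,1), (1,1,1,1), (1,1,1,2), (1,1,1,2)
    |P|=3: 3 collections, coeffs (1), (1,1), (1,2,2)
    |P|=4: 3 collections, coeffs (), (1), (1)
    |P|=5: 1 collection, coeffs (1)


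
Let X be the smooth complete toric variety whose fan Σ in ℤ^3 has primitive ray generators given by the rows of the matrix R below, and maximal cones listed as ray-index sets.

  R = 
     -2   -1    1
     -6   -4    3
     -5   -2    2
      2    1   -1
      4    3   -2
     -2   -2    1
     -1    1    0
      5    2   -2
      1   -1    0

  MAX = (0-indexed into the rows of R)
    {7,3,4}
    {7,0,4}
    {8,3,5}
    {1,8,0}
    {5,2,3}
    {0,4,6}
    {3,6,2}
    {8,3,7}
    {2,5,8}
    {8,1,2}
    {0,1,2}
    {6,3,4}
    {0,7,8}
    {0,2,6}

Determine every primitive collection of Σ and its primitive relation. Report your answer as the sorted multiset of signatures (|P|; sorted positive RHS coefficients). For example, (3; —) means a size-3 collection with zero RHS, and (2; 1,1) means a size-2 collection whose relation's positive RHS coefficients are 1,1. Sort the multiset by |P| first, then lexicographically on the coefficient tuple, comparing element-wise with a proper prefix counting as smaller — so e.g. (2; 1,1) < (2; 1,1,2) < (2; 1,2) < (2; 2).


Minimal non-faces — 17 found among 9 rays, 14 max cones:

  P={0,3}:  v_{0} + v_{3} = 0  so sig = (2; —)
  P={2,7}:  v_{2} + v_{7} = 0  so sig = (2; —)
  P={6,8}:  v_{6} + v_{8} = 0  so sig = (2; —)
  P={1,4}:  v_{1} + v_{4} = v_{0}  so sig = (2; 1)
  P={2,4}:  v_{2} + v_{4} = v_{6}  so sig = (2; 1)
  P={4,5}:  v_{4} + v_{5} = v_{3}  so sig = (2; 1)
  P={4,8}:  v_{4} + v_{8} = v_{7}  so sig = (2; 1)
  P={6,7}:  v_{6} + v_{7} = v_{4}  so sig = (2; 1)
  P={0,5}:  v_{0} + v_{5} = v_{2} + v_{8}  so sig = (2; 1,1)
  P={1,3}:  v_{1} + v_{3} = v_{2} + v_{8}  so sig = (2; 1,1)
  P={1,6}:  v_{1} + v_{6} = v_{0} + v_{2}  so sig = (2; 1,1)
  P={1,7}:  v_{1} + v_{7} = v_{0} + v_{8}  so sig = (2; 1,1)
  P={5,6}:  v_{5} + v_{6} = v_{2} + v_{3}  so sig = (2; 1,1)
  P={5,7}:  v_{5} + v_{7} = v_{3} + v_{8}  so sig = (2; 1,1)
  P={1,5}:  v_{1} + v_{5} = 2·v_{2} + 2·v_{8}  so sig = (2; 2,2)
  P={0,2,8}:  v_{0} + v_{2} + v_{8} = v_{1}  so sig = (3; 1)
  P={2,3,8}:  v_{2} + v_{3} + v_{8} = v_{5}  so sig = (3; 1)

so the primitive-relation signature multiset is
    (2; —)
    (2; —)
    (2; —)
    (2; 1)
    (2; 1)
    (2; 1)
    (2; 1)
    (2; 1)
    (2; 1,1)
    (2; 1,1)
    (2; 1,1)
    (2; 1,1)
    (2; 1,1)
    (2; 1,1)
    (2; 2,2)
    (3; 1)
    (3; 1)


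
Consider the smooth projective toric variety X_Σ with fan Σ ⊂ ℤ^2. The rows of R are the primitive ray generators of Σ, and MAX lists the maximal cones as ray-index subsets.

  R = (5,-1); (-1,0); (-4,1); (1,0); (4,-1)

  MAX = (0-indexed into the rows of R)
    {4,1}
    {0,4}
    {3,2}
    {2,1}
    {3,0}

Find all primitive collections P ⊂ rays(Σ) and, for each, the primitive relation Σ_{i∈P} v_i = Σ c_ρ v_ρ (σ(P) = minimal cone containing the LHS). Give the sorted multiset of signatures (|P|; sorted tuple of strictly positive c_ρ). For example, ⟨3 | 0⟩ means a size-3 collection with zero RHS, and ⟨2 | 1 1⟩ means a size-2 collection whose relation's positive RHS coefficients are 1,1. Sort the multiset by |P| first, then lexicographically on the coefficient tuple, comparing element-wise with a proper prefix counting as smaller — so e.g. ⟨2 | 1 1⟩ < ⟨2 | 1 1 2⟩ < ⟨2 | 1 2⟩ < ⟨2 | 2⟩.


Minimal non-faces — 5 found among 5 rays, 5 max cones:

  {1,3}:  v_{1} + v_{3} = 0  ⇒ sig = ⟨2 | 0⟩
  {2,4}:  v_{2} + v_{4} = 0  ⇒ sig = ⟨2 | 0⟩
  {0,1}:  v_{0} + v_{1} = v_{4}  ⇒ sig = ⟨2 | 1⟩
  {0,2}:  v_{0} + v_{2} = v_{3}  ⇒ sig = ⟨2 | 1⟩
  {3,4}:  v_{3} + v_{4} = v_{0}  ⇒ sig = ⟨2 | 1⟩

Signatures (|P|; sorted positive RHS coefficients), sorted:
[⟨2 | 0⟩, ⟨2 | 0⟩, ⟨2 | 1⟩, ⟨2 | 1⟩, ⟨2 | 1⟩]


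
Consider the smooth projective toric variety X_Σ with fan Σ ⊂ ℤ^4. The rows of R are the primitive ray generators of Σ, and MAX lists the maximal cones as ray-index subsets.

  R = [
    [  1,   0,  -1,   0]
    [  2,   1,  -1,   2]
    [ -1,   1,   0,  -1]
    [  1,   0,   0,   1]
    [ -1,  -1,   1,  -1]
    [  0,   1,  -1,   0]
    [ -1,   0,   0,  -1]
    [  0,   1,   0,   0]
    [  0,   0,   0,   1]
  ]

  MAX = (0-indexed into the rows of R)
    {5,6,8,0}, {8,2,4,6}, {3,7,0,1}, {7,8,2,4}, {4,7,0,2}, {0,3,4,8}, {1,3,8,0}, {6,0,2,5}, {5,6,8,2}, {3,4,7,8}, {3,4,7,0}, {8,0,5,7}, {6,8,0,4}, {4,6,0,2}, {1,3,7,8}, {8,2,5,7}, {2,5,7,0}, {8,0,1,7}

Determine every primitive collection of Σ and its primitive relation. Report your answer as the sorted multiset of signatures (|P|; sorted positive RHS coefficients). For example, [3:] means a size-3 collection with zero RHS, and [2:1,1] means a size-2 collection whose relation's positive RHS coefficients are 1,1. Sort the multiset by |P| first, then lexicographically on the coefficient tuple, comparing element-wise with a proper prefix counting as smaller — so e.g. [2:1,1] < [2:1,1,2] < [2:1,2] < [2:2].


|primitive collections| = 12. Relations:

  • {3,6}:  v_{3} + v_{6} = 0 ; sig = [2:]
  • {1,4}:  v_{1} + v_{4} = v_{3} ; sig = [2:1]
  • {2,3}:  v_{2} + v_{3} = v_{7} ; sig = [2:1]
  • {4,5}:  v_{4} + v_{5} = v_{6} ; sig = [2:1]
  • {6,7}:  v_{6} + v_{7} = v_{2} ; sig = [2:1]
  • {1,6}:  v_{1} + v_{6} = v_{0} + v_{7} + v_{8} ; sig = [2:1,1,1]
  • {3,5}:  v_{3} + v_{5} = v_{0} + v_{7} + v_{8} ; sig = [2:1,1,1]
  • {1,2}:  v_{1} + v_{2} = v_{0} + 2·v_{7} + v_{8} ; sig = [2:1,1,2]
  • {1,5}:  v_{1} + v_{5} = 2·v_{0} + 2·v_{7} + 2·v_{8} ; sig = [2:2,2,2]
  • {0,2,8}:  v_{0} + v_{2} + v_{8} = v_{5} ; sig = [3:1]
  • {0,4,7,8}:  v_{0} + v_{4} + v_{7} + v_{8} = 0 ; sig = [4:]
  • {0,3,7,8}:  v_{0} + v_{3} + v_{7} + v_{8} = v_{1} ; sig = [4:1]

Hence PRS(X_Σ) =
[[2:], [2:1], [2:1], [2:1], [2:1], [2:1,1,1], [2:1,1,1], [2:1,1,2], [2:2,2,2], [3:1], [4:], [4:1]]


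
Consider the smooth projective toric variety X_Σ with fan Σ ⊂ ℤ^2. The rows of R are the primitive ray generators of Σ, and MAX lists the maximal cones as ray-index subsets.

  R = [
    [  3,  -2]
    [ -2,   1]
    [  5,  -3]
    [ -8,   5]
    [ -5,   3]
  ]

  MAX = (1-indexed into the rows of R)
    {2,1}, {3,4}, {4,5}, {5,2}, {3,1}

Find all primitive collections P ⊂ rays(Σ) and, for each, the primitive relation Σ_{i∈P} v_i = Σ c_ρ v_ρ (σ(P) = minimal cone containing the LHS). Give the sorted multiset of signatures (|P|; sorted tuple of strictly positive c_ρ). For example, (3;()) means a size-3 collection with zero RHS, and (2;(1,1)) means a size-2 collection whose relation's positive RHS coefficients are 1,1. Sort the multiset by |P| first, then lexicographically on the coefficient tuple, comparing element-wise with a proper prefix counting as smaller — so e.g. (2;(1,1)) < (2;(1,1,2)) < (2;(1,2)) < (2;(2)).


|primitive collections| = 5. Relations:

  • {3,5}:  v_{3} + v_{5} = 0  ⇒ sig = (2;())
  • {1,4}:  v_{1} + v_{4} = v_{5}  ⇒ sig = (2;(1))
  • {1,5}:  v_{1} + v_{5} = v_{2}  ⇒ sig = (2;(1))
  • {2,3}:  v_{2} + v_{3} = v_{1}  ⇒ sig = (2;(1))
  • {2,4}:  v_{2} + v_{4} = 2·v_{5}  ⇒ sig = (2;(2))

Hence PRS(X_Σ) =
    |P|=2: 5 collections, coeffs (), (1), (1), (1), (2)


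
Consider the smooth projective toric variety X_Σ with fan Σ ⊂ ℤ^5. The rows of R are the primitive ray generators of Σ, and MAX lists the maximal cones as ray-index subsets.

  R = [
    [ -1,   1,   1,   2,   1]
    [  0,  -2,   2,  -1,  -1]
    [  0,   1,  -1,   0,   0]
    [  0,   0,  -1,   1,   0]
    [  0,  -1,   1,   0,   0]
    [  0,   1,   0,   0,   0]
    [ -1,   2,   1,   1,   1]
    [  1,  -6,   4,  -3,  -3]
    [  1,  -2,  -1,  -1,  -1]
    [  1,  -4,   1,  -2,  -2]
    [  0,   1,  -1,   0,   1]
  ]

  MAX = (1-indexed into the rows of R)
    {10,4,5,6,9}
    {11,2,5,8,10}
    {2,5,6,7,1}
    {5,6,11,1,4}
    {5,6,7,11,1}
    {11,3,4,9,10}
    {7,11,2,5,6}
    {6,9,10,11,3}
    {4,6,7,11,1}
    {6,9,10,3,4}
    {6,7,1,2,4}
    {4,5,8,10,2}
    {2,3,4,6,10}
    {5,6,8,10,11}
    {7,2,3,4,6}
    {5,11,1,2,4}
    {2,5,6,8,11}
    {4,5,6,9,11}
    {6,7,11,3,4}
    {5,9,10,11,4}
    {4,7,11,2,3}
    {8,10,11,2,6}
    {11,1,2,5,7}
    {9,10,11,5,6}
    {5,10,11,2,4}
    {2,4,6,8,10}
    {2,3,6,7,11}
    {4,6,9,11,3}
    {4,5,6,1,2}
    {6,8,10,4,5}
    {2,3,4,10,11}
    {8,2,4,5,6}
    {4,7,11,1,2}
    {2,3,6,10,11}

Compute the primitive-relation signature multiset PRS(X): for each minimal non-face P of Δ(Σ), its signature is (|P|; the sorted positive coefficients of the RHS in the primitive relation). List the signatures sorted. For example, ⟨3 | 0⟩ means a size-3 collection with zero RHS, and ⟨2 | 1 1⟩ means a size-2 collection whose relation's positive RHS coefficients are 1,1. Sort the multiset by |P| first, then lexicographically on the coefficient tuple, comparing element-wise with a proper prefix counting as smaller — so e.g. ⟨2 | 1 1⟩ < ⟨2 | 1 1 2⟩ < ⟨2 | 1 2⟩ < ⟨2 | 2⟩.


Δ(Σ) — 11 vertices, 17 min non-faces:

  P={3,5}:  v_{3} + v_{5} = 0 ; sig = ⟨2 | 0⟩
  P={7,9}:  v_{7} + v_{9} = 0 ; sig = ⟨2 | 0⟩
  P={2,9}:  v_{2} + v_{9} = v_{10} ; sig = ⟨2 | 1⟩
  P={7,10}:  v_{7} + v_{10} = v_{2} ; sig = ⟨2 | 1⟩
  P={1,3}:  v_{1} + v_{3} = v_{4} + v_{7} ; sig = ⟨2 | 1 1⟩
  P={1,9}:  v_{1} + v_{9} = v_{4} + v_{5} ; sig = ⟨2 | 1 1⟩
  P={1,10}:  v_{1} + v_{10} = v_{2} + v_{4} + v_{5} ; sig = ⟨2 | 1 1 1⟩
  P={3,8}:  v_{3} + v_{8} = v_{2} + v_{6} + v_{10} ; sig = ⟨2 | 1 1 1⟩
  P={7,8}:  v_{7} + v_{8} = 2·v_{2} + v_{5} + v_{6} ; sig = ⟨2 | 1 1 2⟩
  P={8,9}:  v_{8} + v_{9} = v_{5} + v_{6} + 2·v_{10} ; sig = ⟨2 | 1 1 2⟩
  P={1,8}:  v_{1} + v_{8} = 2·v_{2} + v_{4} + 2·v_{5} + v_{6} ; sig = ⟨2 | 1 1 2 2⟩
  P={4,5,7}:  v_{4} + v_{5} + v_{7} = v_{1} ; sig = ⟨3 | 1⟩
  P={4,8,11}:  v_{4} + v_{8} + v_{11} = v_{5} + v_{10} ; sig = ⟨3 | 1 1⟩
  P={2,4,6,11}:  v_{2} + v_{4} + v_{6} + v_{11} = 0 ; sig = ⟨4 | 0⟩
  P={2,5,6,10}:  v_{2} + v_{5} + v_{6} + v_{10} = v_{8} ; sig = ⟨4 | 1⟩
  P={4,6,10,11}:  v_{4} + v_{6} + v_{10} + v_{11} = v_{9} ; sig = ⟨4 | 1⟩
  P={1,2,6,11}:  v_{1} + v_{2} + v_{6} + v_{11} = v_{5} + v_{7} ; sig = ⟨4 | 1 1⟩

Hence PRS(X_Σ) =
[⟨2 | 0⟩, ⟨2 | 0⟩, ⟨2 | 1⟩, ⟨2 | 1⟩, ⟨2 | 1 1⟩, ⟨2 | 1 1⟩, ⟨2 | 1 1 1⟩, ⟨2 | 1 1 1⟩, ⟨2 | 1 1 2⟩, ⟨2 | 1 1 2⟩, ⟨2 | 1 1 2 2⟩, ⟨3 | 1⟩, ⟨3 | 1 1⟩, ⟨4 | 0⟩, ⟨4 | 1⟩, ⟨4 | 1⟩, ⟨4 | 1 1⟩]


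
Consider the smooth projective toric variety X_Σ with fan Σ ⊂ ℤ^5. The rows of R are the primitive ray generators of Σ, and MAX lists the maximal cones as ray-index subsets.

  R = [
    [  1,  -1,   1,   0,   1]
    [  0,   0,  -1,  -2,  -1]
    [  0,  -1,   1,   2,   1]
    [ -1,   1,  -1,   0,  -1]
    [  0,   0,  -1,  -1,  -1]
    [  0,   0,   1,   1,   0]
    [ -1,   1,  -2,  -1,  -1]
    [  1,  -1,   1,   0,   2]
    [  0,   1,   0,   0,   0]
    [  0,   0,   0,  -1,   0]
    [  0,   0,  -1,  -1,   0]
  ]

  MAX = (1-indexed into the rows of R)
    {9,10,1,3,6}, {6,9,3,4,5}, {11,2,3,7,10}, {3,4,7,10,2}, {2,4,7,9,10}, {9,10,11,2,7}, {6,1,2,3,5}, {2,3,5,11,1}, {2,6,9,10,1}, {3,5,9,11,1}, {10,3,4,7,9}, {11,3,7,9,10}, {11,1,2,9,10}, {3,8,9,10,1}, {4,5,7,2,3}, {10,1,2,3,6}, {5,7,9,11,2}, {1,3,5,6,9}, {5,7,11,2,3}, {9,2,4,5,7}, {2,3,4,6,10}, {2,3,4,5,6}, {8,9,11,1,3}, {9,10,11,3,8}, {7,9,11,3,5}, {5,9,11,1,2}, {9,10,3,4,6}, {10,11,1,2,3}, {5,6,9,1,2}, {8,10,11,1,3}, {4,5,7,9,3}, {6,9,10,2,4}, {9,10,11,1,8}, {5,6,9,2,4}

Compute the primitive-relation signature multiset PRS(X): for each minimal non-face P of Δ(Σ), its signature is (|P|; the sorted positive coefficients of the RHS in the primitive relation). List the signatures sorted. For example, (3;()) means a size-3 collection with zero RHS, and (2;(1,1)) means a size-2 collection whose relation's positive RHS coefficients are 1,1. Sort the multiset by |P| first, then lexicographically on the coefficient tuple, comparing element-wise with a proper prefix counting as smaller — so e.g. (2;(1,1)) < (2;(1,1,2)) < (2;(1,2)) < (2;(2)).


|primitive collections| = 13. Relations:

  P = {1,4}:  v_{1} + v_{4} = 0 ; sig = (2;())
  P = {6,11}:  v_{6} + v_{11} = 0 ; sig = (2;())
  P = {1,7}:  v_{1} + v_{7} = v_{11} ; sig = (2;(1))
  P = {4,11}:  v_{4} + v_{11} = v_{7} ; sig = (2;(1))
  P = {5,10}:  v_{5} + v_{10} = v_{2} ; sig = (2;(1))
  P = {6,7}:  v_{6} + v_{7} = v_{4} ; sig = (2;(1))
  P = {5,8}:  v_{5} + v_{8} = v_{1} + v_{11} ; sig = (2;(1,1))
  P = {2,8}:  v_{2} + v_{8} = v_{1} + v_{10} + v_{11} ; sig = (2;(1,1,1))
  P = {4,8}:  v_{4} + v_{8} = v_{3} + v_{9} + v_{10} + v_{11} ; sig = (2;(1,1,1,1))
  P = {6,8}:  v_{6} + v_{8} = v_{1} + v_{3} + v_{9} + v_{10} ; sig = (2;(1,1,1,1))
  P = {7,8}:  v_{7} + v_{8} = v_{3} + v_{9} + v_{10} + 2·v_{11} ; sig = (2;(1,1,1,2))
  P = {2,3,9}:  v_{2} + v_{3} + v_{9} = 0 ; sig = (3;())
  P = {1,3,9,10,11}:  v_{1} + v_{3} + v_{9} + v_{10} + v_{11} = v_{8} ; sig = (5;(1))

so the primitive-relation signature multiset is
[(2;()), (2;()), (2;(1)), (2;(1)), (2;(1)), (2;(1)), (2;(1,1)), (2;(1,1,1)), (2;(1,1,1,1)), (2;(1,1,1,1)), (2;(1,1,1,2)), (3;()), (5;(1))]


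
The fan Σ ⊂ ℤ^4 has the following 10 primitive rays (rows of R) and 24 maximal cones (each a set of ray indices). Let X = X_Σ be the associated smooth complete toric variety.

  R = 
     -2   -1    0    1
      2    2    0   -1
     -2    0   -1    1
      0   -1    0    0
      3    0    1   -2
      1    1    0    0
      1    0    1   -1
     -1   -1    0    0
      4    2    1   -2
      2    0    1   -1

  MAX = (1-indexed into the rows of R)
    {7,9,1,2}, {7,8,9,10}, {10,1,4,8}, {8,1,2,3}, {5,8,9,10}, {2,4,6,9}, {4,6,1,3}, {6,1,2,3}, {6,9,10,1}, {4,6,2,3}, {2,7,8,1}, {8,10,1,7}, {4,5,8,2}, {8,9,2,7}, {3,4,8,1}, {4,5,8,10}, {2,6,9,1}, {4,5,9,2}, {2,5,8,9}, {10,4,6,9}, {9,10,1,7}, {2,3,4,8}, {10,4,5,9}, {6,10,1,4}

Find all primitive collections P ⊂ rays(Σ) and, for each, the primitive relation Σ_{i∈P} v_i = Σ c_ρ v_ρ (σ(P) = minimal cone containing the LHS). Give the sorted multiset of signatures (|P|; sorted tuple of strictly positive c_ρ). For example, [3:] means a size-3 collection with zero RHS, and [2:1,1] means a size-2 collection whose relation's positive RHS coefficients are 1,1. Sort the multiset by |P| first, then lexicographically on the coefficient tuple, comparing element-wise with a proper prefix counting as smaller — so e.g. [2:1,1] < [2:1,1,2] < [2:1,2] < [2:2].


15 collections generate NE(X_Σ); each relation:

  • {3,10}:  v_{3} + v_{10} = 0 — sig = [2:]
  • {6,8}:  v_{6} + v_{8} = 0 — sig = [2:]
  • {2,10}:  v_{2} + v_{10} = v_{9} — sig = [2:1]
  • {3,9}:  v_{3} + v_{9} = v_{2} — sig = [2:1]
  • {1,5}:  v_{1} + v_{5} = v_{8} + v_{10} — sig = [2:1,1]
  • {4,7}:  v_{4} + v_{7} = v_{8} + v_{10} — sig = [2:1,1]
  • {5,6}:  v_{5} + v_{6} = v_{4} + v_{9} — sig = [2:1,1]
  • {6,7}:  v_{6} + v_{7} = v_{1} + v_{9} — sig = [2:1,1]
  • {3,5}:  v_{3} + v_{5} = v_{2} + v_{4} + v_{8} — sig = [2:1,1,1]
  • {3,7}:  v_{3} + v_{7} = v_{1} + v_{2} + v_{8} — sig = [2:1,1,1]
  • {5,7}:  v_{5} + v_{7} = 2·v_{8} + v_{9} + v_{10} — sig = [2:1,1,2]
  • {1,2,4}:  v_{1} + v_{2} + v_{4} = 0 — sig = [3:]
  • {1,4,9}:  v_{1} + v_{4} + v_{9} = v_{10} — sig = [3:1]
  • {1,8,9}:  v_{1} + v_{8} + v_{9} = v_{7} — sig = [3:1]
  • {4,8,9}:  v_{4} + v_{8} + v_{9} = v_{5} — sig = [3:1]

Hence PRS(X_Σ) =
[[2:], [2:], [2:1], [2:1], [2:1,1], [2:1,1], [2:1,1], [2:1,1], [2:1,1,1], [2:1,1,1], [2:1,1,2], [3:], [3:1], [3:1], [3:1]]


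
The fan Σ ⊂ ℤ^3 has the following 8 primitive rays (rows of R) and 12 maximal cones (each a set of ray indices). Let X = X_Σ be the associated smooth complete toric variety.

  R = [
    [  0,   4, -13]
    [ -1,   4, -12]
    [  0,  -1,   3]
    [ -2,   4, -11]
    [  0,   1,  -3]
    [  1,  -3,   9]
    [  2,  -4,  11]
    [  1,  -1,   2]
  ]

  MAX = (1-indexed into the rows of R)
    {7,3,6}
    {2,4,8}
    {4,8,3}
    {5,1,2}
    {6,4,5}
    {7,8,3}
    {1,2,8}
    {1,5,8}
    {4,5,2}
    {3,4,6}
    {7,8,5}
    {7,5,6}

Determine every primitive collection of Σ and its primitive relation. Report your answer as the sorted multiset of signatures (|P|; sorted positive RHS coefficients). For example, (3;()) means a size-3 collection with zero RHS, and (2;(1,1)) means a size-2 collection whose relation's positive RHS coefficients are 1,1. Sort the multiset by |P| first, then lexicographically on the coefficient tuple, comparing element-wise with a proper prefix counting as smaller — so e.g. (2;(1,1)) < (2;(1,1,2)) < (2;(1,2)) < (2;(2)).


12 collections generate NE(X_Σ); each relation:

  P={3,5}:  v_{3} + v_{5} = 0  ⇒ sig = (2;())
  P={4,7}:  v_{4} + v_{7} = 0  ⇒ sig = (2;())
  P={2,6}:  v_{2} + v_{6} = v_{5}  ⇒ sig = (2;(1))
  P={6,8}:  v_{6} + v_{8} = v_{7}  ⇒ sig = (2;(1))
  P={1,3}:  v_{1} + v_{3} = v_{2} + v_{8}  ⇒ sig = (2;(1,1))
  P={2,3}:  v_{2} + v_{3} = v_{4} + v_{8}  ⇒ sig = (2;(1,1))
  P={2,7}:  v_{2} + v_{7} = v_{5} + v_{8}  ⇒ sig = (2;(1,1))
  P={1,6}:  v_{1} + v_{6} = 2·v_{5} + v_{8}  ⇒ sig = (2;(1,2))
  P={1,4}:  v_{1} + v_{4} = 2·v_{2}  ⇒ sig = (2;(2))
  P={1,7}:  v_{1} + v_{7} = 2·v_{5} + 2·v_{8}  ⇒ sig = (2;(2,2))
  P={2,5,8}:  v_{2} + v_{5} + v_{8} = v_{1}  ⇒ sig = (3;(1))
  P={4,5,8}:  v_{4} + v_{5} + v_{8} = v_{2}  ⇒ sig = (3;(1))

Hence PRS(X_Σ) =
[(2;()), (2;()), (2;(1)), (2;(1)), (2;(1,1)), (2;(1,1)), (2;(1,1)), (2;(1,2)), (2;(2)), (2;(2,2)), (3;(1)), (3;(1))]
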